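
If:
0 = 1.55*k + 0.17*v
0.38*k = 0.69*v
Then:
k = 0.00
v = 0.00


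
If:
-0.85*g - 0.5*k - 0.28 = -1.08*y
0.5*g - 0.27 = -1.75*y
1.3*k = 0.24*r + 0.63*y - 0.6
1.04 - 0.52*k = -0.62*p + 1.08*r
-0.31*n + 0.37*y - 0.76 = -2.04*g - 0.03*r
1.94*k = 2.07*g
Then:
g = -0.07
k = -0.07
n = -2.53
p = 1.15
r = 1.66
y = 0.17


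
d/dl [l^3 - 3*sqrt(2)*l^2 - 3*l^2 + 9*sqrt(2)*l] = 3*l^2 - 6*sqrt(2)*l - 6*l + 9*sqrt(2)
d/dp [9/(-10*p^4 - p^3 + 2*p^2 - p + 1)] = 9*(40*p^3 + 3*p^2 - 4*p + 1)/(10*p^4 + p^3 - 2*p^2 + p - 1)^2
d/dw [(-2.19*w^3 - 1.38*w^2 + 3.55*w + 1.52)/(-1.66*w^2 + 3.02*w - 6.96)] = (3.6354*w^4 - 13.2276*w^3 + 47.4526*w^2 + 24.256*w - 29.2984)/(2.7556*w^4 - 10.0264*w^3 + 32.2276*w^2 - 42.0384*w + 48.4416)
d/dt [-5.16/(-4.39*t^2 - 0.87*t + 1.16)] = (-45.3048*t - 4.4892)/(4.39*t^2 + 0.87*t - 1.16)^2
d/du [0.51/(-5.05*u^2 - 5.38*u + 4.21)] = (5.151*u + 2.7438)/(5.05*u^2 + 5.38*u - 4.21)^2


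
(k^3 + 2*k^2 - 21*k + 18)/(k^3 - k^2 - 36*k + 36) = (k - 3)/(k - 6)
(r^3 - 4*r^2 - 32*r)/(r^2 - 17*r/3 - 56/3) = 3*r*(r + 4)/(3*r + 7)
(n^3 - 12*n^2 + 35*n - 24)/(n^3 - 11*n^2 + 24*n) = (n - 1)/n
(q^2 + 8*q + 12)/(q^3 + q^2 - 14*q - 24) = (q + 6)/(q^2 - q - 12)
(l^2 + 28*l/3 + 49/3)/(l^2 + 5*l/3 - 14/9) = 3*(l + 7)/(3*l - 2)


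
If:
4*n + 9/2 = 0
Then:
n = -9/8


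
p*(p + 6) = p^2 + 6*p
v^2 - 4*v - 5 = (v - 5)*(v + 1)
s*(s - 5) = s^2 - 5*s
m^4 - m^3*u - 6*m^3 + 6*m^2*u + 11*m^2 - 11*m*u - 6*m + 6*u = (m - 3)*(m - 2)*(m - 1)*(m - u)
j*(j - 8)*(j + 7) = j^3 - j^2 - 56*j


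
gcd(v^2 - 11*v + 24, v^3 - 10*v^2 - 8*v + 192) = v - 8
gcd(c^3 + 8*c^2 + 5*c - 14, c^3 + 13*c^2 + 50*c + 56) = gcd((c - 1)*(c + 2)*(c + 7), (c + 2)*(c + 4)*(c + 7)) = c^2 + 9*c + 14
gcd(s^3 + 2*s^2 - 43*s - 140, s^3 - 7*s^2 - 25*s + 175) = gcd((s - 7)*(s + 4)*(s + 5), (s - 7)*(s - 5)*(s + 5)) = s^2 - 2*s - 35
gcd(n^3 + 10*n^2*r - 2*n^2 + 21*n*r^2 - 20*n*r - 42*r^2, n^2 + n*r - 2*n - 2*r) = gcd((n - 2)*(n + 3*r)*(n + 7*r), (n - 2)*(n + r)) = n - 2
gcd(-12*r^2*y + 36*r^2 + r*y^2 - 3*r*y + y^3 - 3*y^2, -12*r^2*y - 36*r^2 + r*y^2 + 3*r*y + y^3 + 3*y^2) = -12*r^2 + r*y + y^2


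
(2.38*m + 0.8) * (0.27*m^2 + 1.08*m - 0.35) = 0.6426*m^3 + 2.7864*m^2 + 0.0310000000000001*m - 0.28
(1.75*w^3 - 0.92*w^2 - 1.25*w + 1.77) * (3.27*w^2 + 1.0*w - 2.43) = 5.7225*w^5 - 1.2584*w^4 - 9.26*w^3 + 6.7735*w^2 + 4.8075*w - 4.3011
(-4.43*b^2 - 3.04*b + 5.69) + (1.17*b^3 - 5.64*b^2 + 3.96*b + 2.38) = 1.17*b^3 - 10.07*b^2 + 0.92*b + 8.07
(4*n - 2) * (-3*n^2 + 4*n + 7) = -12*n^3 + 22*n^2 + 20*n - 14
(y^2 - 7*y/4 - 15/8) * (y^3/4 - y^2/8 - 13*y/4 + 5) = y^5/4 - 9*y^4/16 - 7*y^3/2 + 699*y^2/64 - 85*y/32 - 75/8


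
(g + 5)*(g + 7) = g^2 + 12*g + 35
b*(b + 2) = b^2 + 2*b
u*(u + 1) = u^2 + u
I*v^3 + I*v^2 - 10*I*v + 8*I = (v - 2)*(v + 4)*(I*v - I)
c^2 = c^2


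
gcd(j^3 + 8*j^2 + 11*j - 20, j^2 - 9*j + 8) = j - 1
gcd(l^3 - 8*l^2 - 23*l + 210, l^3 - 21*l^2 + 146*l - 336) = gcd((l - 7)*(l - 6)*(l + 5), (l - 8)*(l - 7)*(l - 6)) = l^2 - 13*l + 42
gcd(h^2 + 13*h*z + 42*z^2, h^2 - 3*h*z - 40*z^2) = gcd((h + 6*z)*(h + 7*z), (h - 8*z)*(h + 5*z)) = 1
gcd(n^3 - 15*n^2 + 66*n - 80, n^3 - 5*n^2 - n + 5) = n - 5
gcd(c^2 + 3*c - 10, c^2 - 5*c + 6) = c - 2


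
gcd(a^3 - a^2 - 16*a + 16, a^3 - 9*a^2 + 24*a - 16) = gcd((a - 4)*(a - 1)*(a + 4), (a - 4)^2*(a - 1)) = a^2 - 5*a + 4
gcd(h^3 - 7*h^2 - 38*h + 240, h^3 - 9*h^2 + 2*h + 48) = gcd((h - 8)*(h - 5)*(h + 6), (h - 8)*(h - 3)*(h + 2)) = h - 8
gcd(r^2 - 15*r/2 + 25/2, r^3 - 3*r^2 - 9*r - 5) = r - 5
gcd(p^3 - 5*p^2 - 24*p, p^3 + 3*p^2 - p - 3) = p + 3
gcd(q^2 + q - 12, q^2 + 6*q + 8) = q + 4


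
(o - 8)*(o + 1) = o^2 - 7*o - 8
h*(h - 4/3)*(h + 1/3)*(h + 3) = h^4 + 2*h^3 - 31*h^2/9 - 4*h/3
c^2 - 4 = (c - 2)*(c + 2)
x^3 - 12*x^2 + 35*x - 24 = (x - 8)*(x - 3)*(x - 1)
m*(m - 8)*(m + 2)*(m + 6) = m^4 - 52*m^2 - 96*m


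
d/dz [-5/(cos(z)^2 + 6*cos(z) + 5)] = -10*(cos(z) + 3)*sin(z)/(cos(z)^2 + 6*cos(z) + 5)^2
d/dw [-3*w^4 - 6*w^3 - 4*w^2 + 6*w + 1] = -12*w^3 - 18*w^2 - 8*w + 6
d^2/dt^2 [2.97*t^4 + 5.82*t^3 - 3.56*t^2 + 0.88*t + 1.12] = 35.64*t^2 + 34.92*t - 7.12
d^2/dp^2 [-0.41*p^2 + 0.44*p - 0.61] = -0.820000000000000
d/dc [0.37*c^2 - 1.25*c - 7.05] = 0.74*c - 1.25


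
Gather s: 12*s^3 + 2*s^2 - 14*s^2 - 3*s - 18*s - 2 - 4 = 12*s^3 - 12*s^2 - 21*s - 6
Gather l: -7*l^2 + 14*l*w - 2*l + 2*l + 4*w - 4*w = -7*l^2 + 14*l*w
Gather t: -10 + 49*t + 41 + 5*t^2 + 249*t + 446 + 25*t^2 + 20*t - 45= 30*t^2 + 318*t + 432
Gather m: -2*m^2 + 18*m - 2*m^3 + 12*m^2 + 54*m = -2*m^3 + 10*m^2 + 72*m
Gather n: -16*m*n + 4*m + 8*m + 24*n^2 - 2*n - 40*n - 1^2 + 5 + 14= 12*m + 24*n^2 + n*(-16*m - 42) + 18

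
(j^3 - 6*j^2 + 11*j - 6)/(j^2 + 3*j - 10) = (j^2 - 4*j + 3)/(j + 5)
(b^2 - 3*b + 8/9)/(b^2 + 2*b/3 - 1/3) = (b - 8/3)/(b + 1)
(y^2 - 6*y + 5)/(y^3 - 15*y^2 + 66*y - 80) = (y - 1)/(y^2 - 10*y + 16)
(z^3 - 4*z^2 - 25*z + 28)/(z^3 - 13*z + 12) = (z - 7)/(z - 3)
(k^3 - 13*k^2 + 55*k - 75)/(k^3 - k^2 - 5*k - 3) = (k^2 - 10*k + 25)/(k^2 + 2*k + 1)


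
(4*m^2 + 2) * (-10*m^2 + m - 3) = -40*m^4 + 4*m^3 - 32*m^2 + 2*m - 6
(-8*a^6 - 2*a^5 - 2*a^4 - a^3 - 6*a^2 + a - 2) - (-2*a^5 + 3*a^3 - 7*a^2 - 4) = -8*a^6 - 2*a^4 - 4*a^3 + a^2 + a + 2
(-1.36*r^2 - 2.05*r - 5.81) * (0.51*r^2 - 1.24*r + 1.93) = -0.6936*r^4 + 0.6409*r^3 - 3.0459*r^2 + 3.2479*r - 11.2133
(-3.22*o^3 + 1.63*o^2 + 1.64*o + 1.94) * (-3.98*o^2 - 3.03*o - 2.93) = 12.8156*o^5 + 3.2692*o^4 - 2.0315*o^3 - 17.4663*o^2 - 10.6834*o - 5.6842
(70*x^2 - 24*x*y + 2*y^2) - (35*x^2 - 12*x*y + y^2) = 35*x^2 - 12*x*y + y^2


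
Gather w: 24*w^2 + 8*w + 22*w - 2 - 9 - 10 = 24*w^2 + 30*w - 21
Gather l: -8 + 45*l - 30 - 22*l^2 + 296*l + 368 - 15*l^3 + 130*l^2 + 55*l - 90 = -15*l^3 + 108*l^2 + 396*l + 240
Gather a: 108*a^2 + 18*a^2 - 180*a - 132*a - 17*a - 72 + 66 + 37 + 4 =126*a^2 - 329*a + 35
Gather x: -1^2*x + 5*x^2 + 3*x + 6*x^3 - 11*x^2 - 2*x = 6*x^3 - 6*x^2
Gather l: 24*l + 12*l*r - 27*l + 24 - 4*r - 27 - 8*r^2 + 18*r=l*(12*r - 3) - 8*r^2 + 14*r - 3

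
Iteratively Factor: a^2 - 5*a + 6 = (a - 2)*(a - 3)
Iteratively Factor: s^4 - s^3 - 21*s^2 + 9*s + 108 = (s - 4)*(s^3 + 3*s^2 - 9*s - 27) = (s - 4)*(s - 3)*(s^2 + 6*s + 9) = (s - 4)*(s - 3)*(s + 3)*(s + 3)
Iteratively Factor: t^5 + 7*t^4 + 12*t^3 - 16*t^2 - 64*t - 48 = (t + 2)*(t^4 + 5*t^3 + 2*t^2 - 20*t - 24) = (t - 2)*(t + 2)*(t^3 + 7*t^2 + 16*t + 12) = (t - 2)*(t + 2)^2*(t^2 + 5*t + 6) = (t - 2)*(t + 2)^2*(t + 3)*(t + 2)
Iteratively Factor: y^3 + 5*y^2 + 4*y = (y + 1)*(y^2 + 4*y) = (y + 1)*(y + 4)*(y)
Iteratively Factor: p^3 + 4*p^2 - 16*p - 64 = (p + 4)*(p^2 - 16) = (p - 4)*(p + 4)*(p + 4)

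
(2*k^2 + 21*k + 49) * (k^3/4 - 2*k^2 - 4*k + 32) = k^5/2 + 5*k^4/4 - 151*k^3/4 - 118*k^2 + 476*k + 1568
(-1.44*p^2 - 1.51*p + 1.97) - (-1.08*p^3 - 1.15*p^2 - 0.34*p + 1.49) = 1.08*p^3 - 0.29*p^2 - 1.17*p + 0.48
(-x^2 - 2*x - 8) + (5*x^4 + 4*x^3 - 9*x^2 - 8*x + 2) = 5*x^4 + 4*x^3 - 10*x^2 - 10*x - 6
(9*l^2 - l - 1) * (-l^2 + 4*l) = -9*l^4 + 37*l^3 - 3*l^2 - 4*l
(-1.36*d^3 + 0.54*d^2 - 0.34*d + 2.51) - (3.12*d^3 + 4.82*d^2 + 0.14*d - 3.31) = -4.48*d^3 - 4.28*d^2 - 0.48*d + 5.82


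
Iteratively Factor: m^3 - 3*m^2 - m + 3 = (m - 3)*(m^2 - 1) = (m - 3)*(m + 1)*(m - 1)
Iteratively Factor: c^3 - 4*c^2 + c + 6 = (c - 3)*(c^2 - c - 2) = (c - 3)*(c + 1)*(c - 2)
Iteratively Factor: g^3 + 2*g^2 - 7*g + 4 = (g - 1)*(g^2 + 3*g - 4) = (g - 1)*(g + 4)*(g - 1)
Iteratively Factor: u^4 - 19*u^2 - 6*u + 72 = (u - 2)*(u^3 + 2*u^2 - 15*u - 36) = (u - 2)*(u + 3)*(u^2 - u - 12) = (u - 4)*(u - 2)*(u + 3)*(u + 3)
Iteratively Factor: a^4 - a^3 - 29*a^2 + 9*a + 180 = (a + 3)*(a^3 - 4*a^2 - 17*a + 60) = (a - 3)*(a + 3)*(a^2 - a - 20) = (a - 5)*(a - 3)*(a + 3)*(a + 4)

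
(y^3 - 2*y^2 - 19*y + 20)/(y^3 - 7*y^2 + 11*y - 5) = (y + 4)/(y - 1)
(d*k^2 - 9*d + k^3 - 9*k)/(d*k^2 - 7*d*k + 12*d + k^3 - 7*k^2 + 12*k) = (k + 3)/(k - 4)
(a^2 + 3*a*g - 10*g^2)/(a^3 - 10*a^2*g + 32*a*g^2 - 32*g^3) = (a + 5*g)/(a^2 - 8*a*g + 16*g^2)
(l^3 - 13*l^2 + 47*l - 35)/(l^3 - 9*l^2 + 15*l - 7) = (l - 5)/(l - 1)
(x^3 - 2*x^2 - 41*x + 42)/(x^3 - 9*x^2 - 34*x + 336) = (x - 1)/(x - 8)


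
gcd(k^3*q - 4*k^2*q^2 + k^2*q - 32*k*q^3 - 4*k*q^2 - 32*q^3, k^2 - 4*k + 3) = 1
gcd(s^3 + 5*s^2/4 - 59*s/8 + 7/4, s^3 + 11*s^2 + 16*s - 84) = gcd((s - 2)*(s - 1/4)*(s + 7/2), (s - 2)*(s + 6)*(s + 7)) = s - 2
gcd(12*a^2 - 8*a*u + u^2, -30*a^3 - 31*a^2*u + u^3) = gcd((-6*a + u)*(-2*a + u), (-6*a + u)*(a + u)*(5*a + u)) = -6*a + u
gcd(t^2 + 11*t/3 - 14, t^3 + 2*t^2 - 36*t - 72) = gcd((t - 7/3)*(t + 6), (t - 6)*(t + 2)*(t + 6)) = t + 6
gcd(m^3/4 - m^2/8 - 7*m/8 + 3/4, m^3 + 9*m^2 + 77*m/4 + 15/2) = 1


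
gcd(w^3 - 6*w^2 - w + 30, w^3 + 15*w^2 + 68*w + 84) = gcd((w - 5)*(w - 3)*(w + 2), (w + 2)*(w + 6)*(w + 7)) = w + 2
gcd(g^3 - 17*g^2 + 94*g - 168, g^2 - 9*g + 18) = g - 6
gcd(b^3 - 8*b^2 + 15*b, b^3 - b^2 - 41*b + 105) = b^2 - 8*b + 15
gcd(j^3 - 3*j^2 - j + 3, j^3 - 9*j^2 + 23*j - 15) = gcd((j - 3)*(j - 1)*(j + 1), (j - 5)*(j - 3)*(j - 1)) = j^2 - 4*j + 3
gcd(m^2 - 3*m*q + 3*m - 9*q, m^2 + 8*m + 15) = m + 3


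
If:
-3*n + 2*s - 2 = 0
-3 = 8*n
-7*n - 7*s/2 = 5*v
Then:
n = -3/8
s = 7/16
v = 7/32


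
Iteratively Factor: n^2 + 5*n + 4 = (n + 4)*(n + 1)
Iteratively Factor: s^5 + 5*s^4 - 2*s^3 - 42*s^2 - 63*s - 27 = (s + 3)*(s^4 + 2*s^3 - 8*s^2 - 18*s - 9) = (s + 3)^2*(s^3 - s^2 - 5*s - 3) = (s - 3)*(s + 3)^2*(s^2 + 2*s + 1) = (s - 3)*(s + 1)*(s + 3)^2*(s + 1)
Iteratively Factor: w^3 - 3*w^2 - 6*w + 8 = (w - 4)*(w^2 + w - 2) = (w - 4)*(w + 2)*(w - 1)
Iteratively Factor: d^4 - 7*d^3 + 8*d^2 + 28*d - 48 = (d - 2)*(d^3 - 5*d^2 - 2*d + 24) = (d - 3)*(d - 2)*(d^2 - 2*d - 8) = (d - 4)*(d - 3)*(d - 2)*(d + 2)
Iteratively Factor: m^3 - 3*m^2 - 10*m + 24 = (m - 4)*(m^2 + m - 6) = (m - 4)*(m + 3)*(m - 2)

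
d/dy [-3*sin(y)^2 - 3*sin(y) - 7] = -3*sin(2*y) - 3*cos(y)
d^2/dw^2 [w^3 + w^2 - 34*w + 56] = 6*w + 2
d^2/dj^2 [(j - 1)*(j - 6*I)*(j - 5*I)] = 6*j - 2 - 22*I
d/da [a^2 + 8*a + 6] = 2*a + 8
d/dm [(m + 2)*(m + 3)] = 2*m + 5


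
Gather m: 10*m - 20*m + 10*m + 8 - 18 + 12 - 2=0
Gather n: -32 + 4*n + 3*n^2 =3*n^2 + 4*n - 32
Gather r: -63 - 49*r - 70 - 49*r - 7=-98*r - 140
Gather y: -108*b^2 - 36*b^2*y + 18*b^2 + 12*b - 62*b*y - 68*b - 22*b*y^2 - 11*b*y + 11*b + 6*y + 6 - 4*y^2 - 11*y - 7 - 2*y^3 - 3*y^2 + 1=-90*b^2 - 45*b - 2*y^3 + y^2*(-22*b - 7) + y*(-36*b^2 - 73*b - 5)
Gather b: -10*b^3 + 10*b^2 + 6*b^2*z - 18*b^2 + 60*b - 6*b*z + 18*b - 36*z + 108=-10*b^3 + b^2*(6*z - 8) + b*(78 - 6*z) - 36*z + 108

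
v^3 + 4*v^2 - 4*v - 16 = (v - 2)*(v + 2)*(v + 4)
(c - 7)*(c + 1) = c^2 - 6*c - 7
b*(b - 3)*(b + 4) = b^3 + b^2 - 12*b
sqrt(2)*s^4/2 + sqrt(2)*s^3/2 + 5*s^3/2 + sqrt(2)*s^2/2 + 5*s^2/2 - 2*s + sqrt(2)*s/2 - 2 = (s + 1)*(s - sqrt(2)/2)*(s + 2*sqrt(2))*(sqrt(2)*s/2 + 1)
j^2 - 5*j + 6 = (j - 3)*(j - 2)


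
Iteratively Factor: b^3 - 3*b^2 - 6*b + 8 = (b + 2)*(b^2 - 5*b + 4) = (b - 1)*(b + 2)*(b - 4)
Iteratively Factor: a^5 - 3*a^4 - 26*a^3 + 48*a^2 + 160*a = (a + 2)*(a^4 - 5*a^3 - 16*a^2 + 80*a) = (a - 5)*(a + 2)*(a^3 - 16*a) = (a - 5)*(a + 2)*(a + 4)*(a^2 - 4*a) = a*(a - 5)*(a + 2)*(a + 4)*(a - 4)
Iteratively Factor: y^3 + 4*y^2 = (y + 4)*(y^2) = y*(y + 4)*(y)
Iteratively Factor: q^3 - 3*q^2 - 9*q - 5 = (q - 5)*(q^2 + 2*q + 1) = (q - 5)*(q + 1)*(q + 1)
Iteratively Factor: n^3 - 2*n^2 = (n - 2)*(n^2) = n*(n - 2)*(n)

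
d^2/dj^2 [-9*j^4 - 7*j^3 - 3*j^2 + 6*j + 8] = -108*j^2 - 42*j - 6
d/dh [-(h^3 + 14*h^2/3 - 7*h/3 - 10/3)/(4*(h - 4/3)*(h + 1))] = (-9*h^4 + 6*h^3 + 29*h^2 + 52*h - 18)/(4*(9*h^4 - 6*h^3 - 23*h^2 + 8*h + 16))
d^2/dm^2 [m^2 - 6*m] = 2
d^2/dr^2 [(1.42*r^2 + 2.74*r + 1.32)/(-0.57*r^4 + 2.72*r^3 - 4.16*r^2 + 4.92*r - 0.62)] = (-2.768148*r^8 + 2.52669600000002*r^7 + 45.114928*r^6 - 147.00336*r^5 + 92.4491039999999*r^4 + 159.99896*r^3 - 270.925152*r^2 + 191.145984*r - 74.903696)/(0.185193*r^12 - 2.651184*r^11 + 16.706016*r^10 - 63.617156*r^9 + 168.29673*r^8 - 326.179392*r^7 + 469.990832*r^6 - 505.479792*r^5 + 384.72414*r^4 - 198.370176*r^3 + 49.821216*r^2 - 5.673744*r + 0.238328)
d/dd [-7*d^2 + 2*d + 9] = 2 - 14*d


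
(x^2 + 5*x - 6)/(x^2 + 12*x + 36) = (x - 1)/(x + 6)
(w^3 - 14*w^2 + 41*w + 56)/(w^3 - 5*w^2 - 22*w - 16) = (w - 7)/(w + 2)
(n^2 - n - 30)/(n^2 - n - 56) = (-n^2 + n + 30)/(-n^2 + n + 56)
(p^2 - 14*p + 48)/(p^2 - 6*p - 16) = (p - 6)/(p + 2)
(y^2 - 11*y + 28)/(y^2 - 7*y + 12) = (y - 7)/(y - 3)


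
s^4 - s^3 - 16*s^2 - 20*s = s*(s - 5)*(s + 2)^2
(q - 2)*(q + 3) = q^2 + q - 6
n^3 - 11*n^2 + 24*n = n*(n - 8)*(n - 3)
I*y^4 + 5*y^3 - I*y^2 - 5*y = y*(y - 1)*(y - 5*I)*(I*y + I)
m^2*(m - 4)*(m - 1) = m^4 - 5*m^3 + 4*m^2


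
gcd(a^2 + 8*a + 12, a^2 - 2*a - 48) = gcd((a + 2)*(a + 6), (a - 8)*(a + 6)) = a + 6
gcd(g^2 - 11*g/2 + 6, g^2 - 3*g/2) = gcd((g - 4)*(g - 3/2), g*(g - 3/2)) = g - 3/2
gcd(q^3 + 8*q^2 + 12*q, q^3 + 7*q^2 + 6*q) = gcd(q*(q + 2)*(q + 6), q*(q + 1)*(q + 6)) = q^2 + 6*q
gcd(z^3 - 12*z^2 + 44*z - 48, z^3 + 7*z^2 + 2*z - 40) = z - 2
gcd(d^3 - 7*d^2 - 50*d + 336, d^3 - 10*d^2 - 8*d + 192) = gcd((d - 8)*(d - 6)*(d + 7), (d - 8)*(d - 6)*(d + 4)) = d^2 - 14*d + 48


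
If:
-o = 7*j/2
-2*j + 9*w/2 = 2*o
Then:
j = -9*w/10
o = 63*w/20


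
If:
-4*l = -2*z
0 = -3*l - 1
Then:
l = -1/3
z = -2/3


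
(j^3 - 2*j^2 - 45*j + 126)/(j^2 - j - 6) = (j^2 + j - 42)/(j + 2)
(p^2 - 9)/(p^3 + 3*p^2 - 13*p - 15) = (p + 3)/(p^2 + 6*p + 5)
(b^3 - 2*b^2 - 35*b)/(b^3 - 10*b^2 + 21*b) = (b + 5)/(b - 3)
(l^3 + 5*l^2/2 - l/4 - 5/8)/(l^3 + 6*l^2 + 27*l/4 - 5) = (l + 1/2)/(l + 4)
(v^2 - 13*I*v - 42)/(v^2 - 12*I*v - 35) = (v - 6*I)/(v - 5*I)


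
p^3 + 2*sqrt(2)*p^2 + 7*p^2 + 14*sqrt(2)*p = p*(p + 7)*(p + 2*sqrt(2))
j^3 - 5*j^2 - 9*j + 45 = (j - 5)*(j - 3)*(j + 3)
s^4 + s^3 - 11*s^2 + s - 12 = (s - 3)*(s + 4)*(s - I)*(s + I)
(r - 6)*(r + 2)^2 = r^3 - 2*r^2 - 20*r - 24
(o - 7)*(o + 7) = o^2 - 49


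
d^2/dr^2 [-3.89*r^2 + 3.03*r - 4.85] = -7.78000000000000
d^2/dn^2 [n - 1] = 0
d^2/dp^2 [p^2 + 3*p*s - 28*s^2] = 2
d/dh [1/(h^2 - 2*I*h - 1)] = 2*(-h + I)/(-h^2 + 2*I*h + 1)^2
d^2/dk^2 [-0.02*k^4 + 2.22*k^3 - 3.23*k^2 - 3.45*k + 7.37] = -0.24*k^2 + 13.32*k - 6.46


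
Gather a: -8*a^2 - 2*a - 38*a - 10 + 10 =-8*a^2 - 40*a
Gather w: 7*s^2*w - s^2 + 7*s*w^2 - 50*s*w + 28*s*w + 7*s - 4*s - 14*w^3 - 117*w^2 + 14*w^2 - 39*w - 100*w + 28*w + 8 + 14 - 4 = -s^2 + 3*s - 14*w^3 + w^2*(7*s - 103) + w*(7*s^2 - 22*s - 111) + 18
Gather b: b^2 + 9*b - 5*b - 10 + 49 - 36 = b^2 + 4*b + 3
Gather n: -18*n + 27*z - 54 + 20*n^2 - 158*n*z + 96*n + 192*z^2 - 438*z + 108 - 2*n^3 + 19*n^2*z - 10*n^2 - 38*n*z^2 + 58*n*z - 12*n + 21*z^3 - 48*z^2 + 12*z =-2*n^3 + n^2*(19*z + 10) + n*(-38*z^2 - 100*z + 66) + 21*z^3 + 144*z^2 - 399*z + 54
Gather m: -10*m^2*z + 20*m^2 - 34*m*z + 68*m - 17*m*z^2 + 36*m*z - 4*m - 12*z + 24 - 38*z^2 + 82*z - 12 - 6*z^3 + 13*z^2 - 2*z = m^2*(20 - 10*z) + m*(-17*z^2 + 2*z + 64) - 6*z^3 - 25*z^2 + 68*z + 12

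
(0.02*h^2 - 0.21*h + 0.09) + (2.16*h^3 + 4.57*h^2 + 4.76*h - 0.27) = 2.16*h^3 + 4.59*h^2 + 4.55*h - 0.18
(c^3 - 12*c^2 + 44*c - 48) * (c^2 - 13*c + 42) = c^5 - 25*c^4 + 242*c^3 - 1124*c^2 + 2472*c - 2016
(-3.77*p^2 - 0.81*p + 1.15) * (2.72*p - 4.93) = -10.2544*p^3 + 16.3829*p^2 + 7.1213*p - 5.6695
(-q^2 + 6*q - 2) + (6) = -q^2 + 6*q + 4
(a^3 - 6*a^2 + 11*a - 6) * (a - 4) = a^4 - 10*a^3 + 35*a^2 - 50*a + 24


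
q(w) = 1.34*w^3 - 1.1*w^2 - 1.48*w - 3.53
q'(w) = 4.02*w^2 - 2.2*w - 1.48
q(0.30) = -4.04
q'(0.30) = -1.78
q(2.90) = 15.61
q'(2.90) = 25.95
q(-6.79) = -463.68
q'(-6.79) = 198.80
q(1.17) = -4.62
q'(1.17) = 1.45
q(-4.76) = -165.93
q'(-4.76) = 100.08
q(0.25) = -3.95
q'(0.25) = -1.78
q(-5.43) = -242.47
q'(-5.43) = 129.00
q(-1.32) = -6.57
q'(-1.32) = 8.43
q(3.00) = 18.31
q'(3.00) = 28.10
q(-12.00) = -2459.69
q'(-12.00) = 603.80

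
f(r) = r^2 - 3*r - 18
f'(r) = 2*r - 3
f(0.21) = -18.59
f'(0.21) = -2.58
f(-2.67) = -2.86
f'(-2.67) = -8.34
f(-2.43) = -4.81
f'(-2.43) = -7.86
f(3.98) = -14.10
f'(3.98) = 4.96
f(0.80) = -19.76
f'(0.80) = -1.40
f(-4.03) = 10.33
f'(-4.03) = -11.06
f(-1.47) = -11.43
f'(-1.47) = -5.94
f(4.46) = -11.49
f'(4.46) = 5.92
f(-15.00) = 252.00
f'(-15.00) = -33.00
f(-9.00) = 90.00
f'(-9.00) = -21.00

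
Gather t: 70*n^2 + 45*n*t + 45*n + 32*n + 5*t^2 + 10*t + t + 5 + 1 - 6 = 70*n^2 + 77*n + 5*t^2 + t*(45*n + 11)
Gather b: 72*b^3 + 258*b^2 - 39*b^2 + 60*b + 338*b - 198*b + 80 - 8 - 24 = 72*b^3 + 219*b^2 + 200*b + 48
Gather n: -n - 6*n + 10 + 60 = 70 - 7*n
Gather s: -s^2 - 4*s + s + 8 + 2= -s^2 - 3*s + 10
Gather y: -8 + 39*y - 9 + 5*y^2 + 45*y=5*y^2 + 84*y - 17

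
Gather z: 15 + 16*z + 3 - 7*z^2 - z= -7*z^2 + 15*z + 18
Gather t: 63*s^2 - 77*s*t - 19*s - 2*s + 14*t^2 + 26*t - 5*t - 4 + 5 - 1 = 63*s^2 - 21*s + 14*t^2 + t*(21 - 77*s)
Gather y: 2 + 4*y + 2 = 4*y + 4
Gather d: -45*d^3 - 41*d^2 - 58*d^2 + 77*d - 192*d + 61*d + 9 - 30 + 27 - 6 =-45*d^3 - 99*d^2 - 54*d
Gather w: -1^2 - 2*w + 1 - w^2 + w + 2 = -w^2 - w + 2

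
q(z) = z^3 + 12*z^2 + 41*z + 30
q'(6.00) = 293.00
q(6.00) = 924.00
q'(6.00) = 293.00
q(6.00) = 924.00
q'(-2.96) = -3.76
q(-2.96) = -12.16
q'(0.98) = 67.40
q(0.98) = 82.65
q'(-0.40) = 31.88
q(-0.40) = 15.46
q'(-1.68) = 9.15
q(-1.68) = -9.75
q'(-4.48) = -6.31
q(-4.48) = -2.75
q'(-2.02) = 4.76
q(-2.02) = -12.10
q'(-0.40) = 31.88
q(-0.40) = 15.46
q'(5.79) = 280.53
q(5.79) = 863.78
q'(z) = 3*z^2 + 24*z + 41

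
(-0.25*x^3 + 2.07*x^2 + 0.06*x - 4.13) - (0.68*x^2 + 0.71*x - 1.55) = -0.25*x^3 + 1.39*x^2 - 0.65*x - 2.58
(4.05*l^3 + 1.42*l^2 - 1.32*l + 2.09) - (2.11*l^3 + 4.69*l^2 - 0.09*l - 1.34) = 1.94*l^3 - 3.27*l^2 - 1.23*l + 3.43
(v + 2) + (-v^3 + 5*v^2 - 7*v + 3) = -v^3 + 5*v^2 - 6*v + 5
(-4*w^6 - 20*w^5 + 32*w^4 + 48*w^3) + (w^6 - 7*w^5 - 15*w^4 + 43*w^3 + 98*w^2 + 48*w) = -3*w^6 - 27*w^5 + 17*w^4 + 91*w^3 + 98*w^2 + 48*w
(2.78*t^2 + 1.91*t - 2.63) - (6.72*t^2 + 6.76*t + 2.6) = -3.94*t^2 - 4.85*t - 5.23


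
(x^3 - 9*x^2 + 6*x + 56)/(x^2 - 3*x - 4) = (x^2 - 5*x - 14)/(x + 1)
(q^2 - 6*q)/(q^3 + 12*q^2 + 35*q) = (q - 6)/(q^2 + 12*q + 35)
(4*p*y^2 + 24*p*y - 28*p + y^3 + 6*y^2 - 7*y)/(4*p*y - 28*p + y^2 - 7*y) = (y^2 + 6*y - 7)/(y - 7)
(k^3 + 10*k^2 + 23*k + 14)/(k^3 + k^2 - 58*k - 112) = (k + 1)/(k - 8)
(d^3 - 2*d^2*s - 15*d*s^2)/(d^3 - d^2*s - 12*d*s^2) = (-d + 5*s)/(-d + 4*s)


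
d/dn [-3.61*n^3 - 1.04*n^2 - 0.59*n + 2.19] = -10.83*n^2 - 2.08*n - 0.59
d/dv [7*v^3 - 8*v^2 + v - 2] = 21*v^2 - 16*v + 1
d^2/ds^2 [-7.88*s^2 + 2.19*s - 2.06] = -15.7600000000000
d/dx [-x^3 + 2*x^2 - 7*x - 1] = -3*x^2 + 4*x - 7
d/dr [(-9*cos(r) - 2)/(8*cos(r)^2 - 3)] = (72*sin(r)^2 - 32*cos(r) - 99)*sin(r)/(8*cos(r)^2 - 3)^2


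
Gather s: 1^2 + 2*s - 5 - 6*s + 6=2 - 4*s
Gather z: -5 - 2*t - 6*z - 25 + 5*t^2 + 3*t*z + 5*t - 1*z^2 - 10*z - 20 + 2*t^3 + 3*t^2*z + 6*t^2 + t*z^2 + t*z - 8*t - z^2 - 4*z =2*t^3 + 11*t^2 - 5*t + z^2*(t - 2) + z*(3*t^2 + 4*t - 20) - 50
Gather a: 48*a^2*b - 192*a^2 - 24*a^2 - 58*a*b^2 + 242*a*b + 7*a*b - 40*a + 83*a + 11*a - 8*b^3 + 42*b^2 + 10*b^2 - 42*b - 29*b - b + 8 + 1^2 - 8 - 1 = a^2*(48*b - 216) + a*(-58*b^2 + 249*b + 54) - 8*b^3 + 52*b^2 - 72*b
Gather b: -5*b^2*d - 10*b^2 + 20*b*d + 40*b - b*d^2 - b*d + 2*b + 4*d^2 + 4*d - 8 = b^2*(-5*d - 10) + b*(-d^2 + 19*d + 42) + 4*d^2 + 4*d - 8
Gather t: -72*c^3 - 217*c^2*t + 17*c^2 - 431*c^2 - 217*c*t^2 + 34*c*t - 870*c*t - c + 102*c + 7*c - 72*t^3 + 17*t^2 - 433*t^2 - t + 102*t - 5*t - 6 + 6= -72*c^3 - 414*c^2 + 108*c - 72*t^3 + t^2*(-217*c - 416) + t*(-217*c^2 - 836*c + 96)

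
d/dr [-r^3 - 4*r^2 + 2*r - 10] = -3*r^2 - 8*r + 2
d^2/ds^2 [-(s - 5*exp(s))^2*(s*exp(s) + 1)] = -s^3*exp(s) + 40*s^2*exp(2*s) - 6*s^2*exp(s) - 225*s*exp(3*s) + 80*s*exp(2*s) + 4*s*exp(s) - 150*exp(3*s) - 80*exp(2*s) + 20*exp(s) - 2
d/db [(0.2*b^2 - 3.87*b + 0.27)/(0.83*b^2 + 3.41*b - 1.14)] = (3.8941*b^2 - 0.904199999999999*b + 3.4911)/(0.6889*b^4 + 5.6606*b^3 + 9.7357*b^2 - 7.7748*b + 1.2996)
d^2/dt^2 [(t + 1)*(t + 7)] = 2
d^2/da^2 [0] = 0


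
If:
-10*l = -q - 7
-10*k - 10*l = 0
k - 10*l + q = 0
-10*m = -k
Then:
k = 7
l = -7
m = 7/10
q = -77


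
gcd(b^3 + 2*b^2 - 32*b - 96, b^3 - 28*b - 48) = b^2 - 2*b - 24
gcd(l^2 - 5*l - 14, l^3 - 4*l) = l + 2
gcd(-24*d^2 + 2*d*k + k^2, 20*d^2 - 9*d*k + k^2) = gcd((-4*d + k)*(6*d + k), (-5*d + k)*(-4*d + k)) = 4*d - k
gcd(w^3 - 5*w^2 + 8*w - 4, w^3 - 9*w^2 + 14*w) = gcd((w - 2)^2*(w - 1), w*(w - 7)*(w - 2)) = w - 2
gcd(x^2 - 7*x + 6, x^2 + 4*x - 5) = x - 1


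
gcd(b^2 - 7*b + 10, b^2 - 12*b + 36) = 1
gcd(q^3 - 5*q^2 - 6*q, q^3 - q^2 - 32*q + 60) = 1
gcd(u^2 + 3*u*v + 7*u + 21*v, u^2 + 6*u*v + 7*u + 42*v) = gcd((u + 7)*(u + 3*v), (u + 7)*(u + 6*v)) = u + 7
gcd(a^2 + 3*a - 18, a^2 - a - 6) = a - 3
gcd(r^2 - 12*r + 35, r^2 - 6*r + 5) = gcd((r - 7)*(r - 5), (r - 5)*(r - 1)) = r - 5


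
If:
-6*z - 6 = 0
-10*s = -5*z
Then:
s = -1/2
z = -1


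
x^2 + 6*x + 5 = (x + 1)*(x + 5)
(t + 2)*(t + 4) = t^2 + 6*t + 8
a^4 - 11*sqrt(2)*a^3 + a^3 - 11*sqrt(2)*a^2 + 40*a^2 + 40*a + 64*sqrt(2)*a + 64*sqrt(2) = (a + 1)*(a - 8*sqrt(2))*(a - 4*sqrt(2))*(a + sqrt(2))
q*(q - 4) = q^2 - 4*q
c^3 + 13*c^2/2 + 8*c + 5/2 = (c + 1/2)*(c + 1)*(c + 5)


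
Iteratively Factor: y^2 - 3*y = (y - 3)*(y)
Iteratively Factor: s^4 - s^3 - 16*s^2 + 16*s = (s + 4)*(s^3 - 5*s^2 + 4*s) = (s - 4)*(s + 4)*(s^2 - s) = s*(s - 4)*(s + 4)*(s - 1)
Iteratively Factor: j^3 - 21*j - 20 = (j + 1)*(j^2 - j - 20) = (j + 1)*(j + 4)*(j - 5)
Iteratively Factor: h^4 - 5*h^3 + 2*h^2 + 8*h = (h + 1)*(h^3 - 6*h^2 + 8*h) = (h - 2)*(h + 1)*(h^2 - 4*h) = (h - 4)*(h - 2)*(h + 1)*(h)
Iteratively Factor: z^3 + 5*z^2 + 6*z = (z + 2)*(z^2 + 3*z) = (z + 2)*(z + 3)*(z)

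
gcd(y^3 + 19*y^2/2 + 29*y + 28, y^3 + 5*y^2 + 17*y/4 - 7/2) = y^2 + 11*y/2 + 7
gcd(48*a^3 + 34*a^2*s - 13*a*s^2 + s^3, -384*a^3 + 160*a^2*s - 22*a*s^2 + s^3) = 48*a^2 - 14*a*s + s^2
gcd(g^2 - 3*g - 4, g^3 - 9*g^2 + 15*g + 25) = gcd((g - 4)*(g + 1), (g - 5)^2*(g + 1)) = g + 1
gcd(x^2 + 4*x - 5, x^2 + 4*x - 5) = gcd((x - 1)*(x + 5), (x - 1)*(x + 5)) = x^2 + 4*x - 5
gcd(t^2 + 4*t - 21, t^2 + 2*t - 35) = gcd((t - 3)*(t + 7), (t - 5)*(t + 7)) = t + 7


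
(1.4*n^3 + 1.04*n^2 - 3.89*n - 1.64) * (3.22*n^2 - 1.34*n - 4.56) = 4.508*n^5 + 1.4728*n^4 - 20.3034*n^3 - 4.8106*n^2 + 19.936*n + 7.4784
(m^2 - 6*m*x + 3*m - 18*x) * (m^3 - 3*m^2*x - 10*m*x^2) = m^5 - 9*m^4*x + 3*m^4 + 8*m^3*x^2 - 27*m^3*x + 60*m^2*x^3 + 24*m^2*x^2 + 180*m*x^3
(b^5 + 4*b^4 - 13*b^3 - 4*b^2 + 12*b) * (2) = 2*b^5 + 8*b^4 - 26*b^3 - 8*b^2 + 24*b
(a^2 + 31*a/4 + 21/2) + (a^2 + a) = 2*a^2 + 35*a/4 + 21/2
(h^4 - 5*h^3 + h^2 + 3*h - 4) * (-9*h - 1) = -9*h^5 + 44*h^4 - 4*h^3 - 28*h^2 + 33*h + 4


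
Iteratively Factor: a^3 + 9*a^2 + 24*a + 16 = (a + 1)*(a^2 + 8*a + 16) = (a + 1)*(a + 4)*(a + 4)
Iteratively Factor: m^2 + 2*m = (m)*(m + 2)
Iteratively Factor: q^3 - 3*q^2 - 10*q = (q - 5)*(q^2 + 2*q) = (q - 5)*(q + 2)*(q)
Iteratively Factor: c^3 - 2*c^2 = (c - 2)*(c^2) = c*(c - 2)*(c)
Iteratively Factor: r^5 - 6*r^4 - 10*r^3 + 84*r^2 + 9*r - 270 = (r - 3)*(r^4 - 3*r^3 - 19*r^2 + 27*r + 90) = (r - 5)*(r - 3)*(r^3 + 2*r^2 - 9*r - 18) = (r - 5)*(r - 3)^2*(r^2 + 5*r + 6) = (r - 5)*(r - 3)^2*(r + 3)*(r + 2)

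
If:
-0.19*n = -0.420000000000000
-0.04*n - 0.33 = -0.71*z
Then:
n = 2.21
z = 0.59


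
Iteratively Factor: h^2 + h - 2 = (h - 1)*(h + 2)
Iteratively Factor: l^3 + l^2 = (l)*(l^2 + l) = l*(l + 1)*(l)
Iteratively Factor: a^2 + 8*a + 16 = (a + 4)*(a + 4)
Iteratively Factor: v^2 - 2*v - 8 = (v + 2)*(v - 4)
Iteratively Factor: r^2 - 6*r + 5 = (r - 5)*(r - 1)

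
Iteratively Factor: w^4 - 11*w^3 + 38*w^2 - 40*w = (w - 2)*(w^3 - 9*w^2 + 20*w) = (w - 5)*(w - 2)*(w^2 - 4*w) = (w - 5)*(w - 4)*(w - 2)*(w)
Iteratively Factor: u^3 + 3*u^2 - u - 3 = (u + 3)*(u^2 - 1) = (u - 1)*(u + 3)*(u + 1)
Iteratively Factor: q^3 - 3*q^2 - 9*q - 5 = (q + 1)*(q^2 - 4*q - 5) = (q + 1)^2*(q - 5)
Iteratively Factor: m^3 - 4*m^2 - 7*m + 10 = (m - 1)*(m^2 - 3*m - 10) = (m - 1)*(m + 2)*(m - 5)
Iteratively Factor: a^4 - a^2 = (a)*(a^3 - a) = a*(a - 1)*(a^2 + a) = a^2*(a - 1)*(a + 1)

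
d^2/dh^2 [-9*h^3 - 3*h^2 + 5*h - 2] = -54*h - 6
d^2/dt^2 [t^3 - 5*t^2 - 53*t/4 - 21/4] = 6*t - 10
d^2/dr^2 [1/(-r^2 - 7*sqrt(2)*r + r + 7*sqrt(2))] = 2*(r^2 - r + 7*sqrt(2)*r - (2*r - 1 + 7*sqrt(2))^2 - 7*sqrt(2))/(r^2 - r + 7*sqrt(2)*r - 7*sqrt(2))^3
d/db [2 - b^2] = -2*b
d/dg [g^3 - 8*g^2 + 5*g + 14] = 3*g^2 - 16*g + 5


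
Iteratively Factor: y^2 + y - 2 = (y + 2)*(y - 1)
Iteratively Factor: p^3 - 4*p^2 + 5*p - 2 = (p - 1)*(p^2 - 3*p + 2) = (p - 1)^2*(p - 2)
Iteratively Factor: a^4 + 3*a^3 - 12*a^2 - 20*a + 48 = (a - 2)*(a^3 + 5*a^2 - 2*a - 24) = (a - 2)^2*(a^2 + 7*a + 12) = (a - 2)^2*(a + 4)*(a + 3)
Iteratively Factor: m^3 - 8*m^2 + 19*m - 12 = (m - 3)*(m^2 - 5*m + 4) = (m - 3)*(m - 1)*(m - 4)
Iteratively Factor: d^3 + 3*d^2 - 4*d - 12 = (d - 2)*(d^2 + 5*d + 6) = (d - 2)*(d + 2)*(d + 3)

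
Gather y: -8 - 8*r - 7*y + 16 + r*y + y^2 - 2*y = -8*r + y^2 + y*(r - 9) + 8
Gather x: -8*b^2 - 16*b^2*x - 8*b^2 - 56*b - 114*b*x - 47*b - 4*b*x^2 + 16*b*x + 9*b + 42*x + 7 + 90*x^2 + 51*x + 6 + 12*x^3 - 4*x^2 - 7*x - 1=-16*b^2 - 94*b + 12*x^3 + x^2*(86 - 4*b) + x*(-16*b^2 - 98*b + 86) + 12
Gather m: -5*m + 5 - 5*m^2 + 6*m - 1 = -5*m^2 + m + 4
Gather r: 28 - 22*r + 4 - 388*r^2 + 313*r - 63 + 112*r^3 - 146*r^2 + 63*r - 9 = 112*r^3 - 534*r^2 + 354*r - 40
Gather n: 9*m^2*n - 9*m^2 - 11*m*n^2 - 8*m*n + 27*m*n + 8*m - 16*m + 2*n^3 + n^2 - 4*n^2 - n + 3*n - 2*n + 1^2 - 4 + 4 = -9*m^2 - 8*m + 2*n^3 + n^2*(-11*m - 3) + n*(9*m^2 + 19*m) + 1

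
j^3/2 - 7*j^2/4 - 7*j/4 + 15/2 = (j/2 + 1)*(j - 3)*(j - 5/2)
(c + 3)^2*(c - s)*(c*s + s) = c^4*s - c^3*s^2 + 7*c^3*s - 7*c^2*s^2 + 15*c^2*s - 15*c*s^2 + 9*c*s - 9*s^2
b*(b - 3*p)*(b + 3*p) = b^3 - 9*b*p^2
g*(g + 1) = g^2 + g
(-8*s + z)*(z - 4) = -8*s*z + 32*s + z^2 - 4*z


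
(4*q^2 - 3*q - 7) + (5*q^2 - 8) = 9*q^2 - 3*q - 15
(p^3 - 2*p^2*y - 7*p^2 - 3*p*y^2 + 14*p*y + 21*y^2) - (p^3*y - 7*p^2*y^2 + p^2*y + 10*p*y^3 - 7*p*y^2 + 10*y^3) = -p^3*y + p^3 + 7*p^2*y^2 - 3*p^2*y - 7*p^2 - 10*p*y^3 + 4*p*y^2 + 14*p*y - 10*y^3 + 21*y^2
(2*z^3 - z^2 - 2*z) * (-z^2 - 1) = -2*z^5 + z^4 + z^2 + 2*z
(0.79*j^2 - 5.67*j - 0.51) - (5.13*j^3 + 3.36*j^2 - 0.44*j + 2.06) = -5.13*j^3 - 2.57*j^2 - 5.23*j - 2.57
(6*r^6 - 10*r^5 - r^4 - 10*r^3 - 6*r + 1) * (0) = 0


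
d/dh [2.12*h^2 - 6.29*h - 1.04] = 4.24*h - 6.29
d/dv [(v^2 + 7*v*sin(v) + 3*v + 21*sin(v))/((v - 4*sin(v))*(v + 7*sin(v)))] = (4*v*cos(v) - 4*sin(v) + 12*cos(v) - 3)/(v - 4*sin(v))^2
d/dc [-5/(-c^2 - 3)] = -10*c/(c^2 + 3)^2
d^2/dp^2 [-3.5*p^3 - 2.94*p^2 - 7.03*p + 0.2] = -21.0*p - 5.88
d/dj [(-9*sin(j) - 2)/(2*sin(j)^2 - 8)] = (9*sin(j)^2 + 4*sin(j) + 36)*cos(j)/(2*(sin(j) - 2)^2*(sin(j) + 2)^2)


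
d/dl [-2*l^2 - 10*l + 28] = -4*l - 10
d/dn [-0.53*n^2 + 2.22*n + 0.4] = 2.22 - 1.06*n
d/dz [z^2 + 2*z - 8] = 2*z + 2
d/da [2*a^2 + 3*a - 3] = 4*a + 3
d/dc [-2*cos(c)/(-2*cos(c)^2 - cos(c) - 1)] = 2*sin(c)*cos(2*c)/(cos(c) + cos(2*c) + 2)^2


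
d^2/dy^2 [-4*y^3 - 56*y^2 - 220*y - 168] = -24*y - 112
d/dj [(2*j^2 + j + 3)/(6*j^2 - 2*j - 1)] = 5*(-2*j^2 - 8*j + 1)/(36*j^4 - 24*j^3 - 8*j^2 + 4*j + 1)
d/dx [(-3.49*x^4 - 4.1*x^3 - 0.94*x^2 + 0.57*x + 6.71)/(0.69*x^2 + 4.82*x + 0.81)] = (-4.8162*x^5 - 53.2944*x^4 - 50.8316*x^3 - 14.8871*x^2 - 10.7826*x - 31.8805)/(0.4761*x^4 + 6.6516*x^3 + 24.3502*x^2 + 7.8084*x + 0.6561)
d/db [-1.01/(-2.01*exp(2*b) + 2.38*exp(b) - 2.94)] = (2.4038 - 4.0602*exp(b))*exp(b)/(2.01*exp(2*b) - 2.38*exp(b) + 2.94)^2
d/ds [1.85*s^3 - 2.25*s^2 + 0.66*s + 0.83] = 5.55*s^2 - 4.5*s + 0.66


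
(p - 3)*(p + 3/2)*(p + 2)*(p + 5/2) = p^4 + 3*p^3 - 25*p^2/4 - 111*p/4 - 45/2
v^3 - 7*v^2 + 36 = (v - 6)*(v - 3)*(v + 2)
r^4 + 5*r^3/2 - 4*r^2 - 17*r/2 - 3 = (r - 2)*(r + 1/2)*(r + 1)*(r + 3)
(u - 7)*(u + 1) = u^2 - 6*u - 7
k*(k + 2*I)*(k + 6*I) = k^3 + 8*I*k^2 - 12*k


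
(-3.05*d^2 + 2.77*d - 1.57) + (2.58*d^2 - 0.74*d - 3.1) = -0.47*d^2 + 2.03*d - 4.67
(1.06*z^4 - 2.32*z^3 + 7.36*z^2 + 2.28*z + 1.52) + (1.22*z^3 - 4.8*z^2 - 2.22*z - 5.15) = 1.06*z^4 - 1.1*z^3 + 2.56*z^2 + 0.0599999999999996*z - 3.63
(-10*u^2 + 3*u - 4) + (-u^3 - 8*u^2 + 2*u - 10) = -u^3 - 18*u^2 + 5*u - 14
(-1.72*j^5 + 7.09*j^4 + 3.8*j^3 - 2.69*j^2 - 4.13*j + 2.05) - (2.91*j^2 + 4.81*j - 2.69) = -1.72*j^5 + 7.09*j^4 + 3.8*j^3 - 5.6*j^2 - 8.94*j + 4.74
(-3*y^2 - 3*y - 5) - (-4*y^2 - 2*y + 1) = y^2 - y - 6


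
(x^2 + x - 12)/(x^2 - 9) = (x + 4)/(x + 3)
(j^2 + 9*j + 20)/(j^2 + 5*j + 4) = (j + 5)/(j + 1)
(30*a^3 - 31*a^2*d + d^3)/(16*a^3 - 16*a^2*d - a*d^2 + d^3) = (30*a^2 - a*d - d^2)/(16*a^2 - d^2)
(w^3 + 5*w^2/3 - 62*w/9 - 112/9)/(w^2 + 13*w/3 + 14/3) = w - 8/3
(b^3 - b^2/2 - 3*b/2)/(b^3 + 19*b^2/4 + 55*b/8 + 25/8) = 4*b*(2*b - 3)/(8*b^2 + 30*b + 25)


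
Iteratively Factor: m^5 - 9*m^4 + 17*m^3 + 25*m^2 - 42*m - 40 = (m - 2)*(m^4 - 7*m^3 + 3*m^2 + 31*m + 20) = (m - 5)*(m - 2)*(m^3 - 2*m^2 - 7*m - 4) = (m - 5)*(m - 4)*(m - 2)*(m^2 + 2*m + 1) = (m - 5)*(m - 4)*(m - 2)*(m + 1)*(m + 1)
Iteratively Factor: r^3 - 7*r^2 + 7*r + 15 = (r - 5)*(r^2 - 2*r - 3) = (r - 5)*(r - 3)*(r + 1)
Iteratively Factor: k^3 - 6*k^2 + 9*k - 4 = (k - 1)*(k^2 - 5*k + 4) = (k - 4)*(k - 1)*(k - 1)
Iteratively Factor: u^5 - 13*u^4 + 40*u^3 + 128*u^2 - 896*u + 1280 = (u - 4)*(u^4 - 9*u^3 + 4*u^2 + 144*u - 320) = (u - 4)^2*(u^3 - 5*u^2 - 16*u + 80) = (u - 5)*(u - 4)^2*(u^2 - 16) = (u - 5)*(u - 4)^3*(u + 4)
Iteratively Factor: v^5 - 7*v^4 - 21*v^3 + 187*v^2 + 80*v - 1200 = (v - 5)*(v^4 - 2*v^3 - 31*v^2 + 32*v + 240) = (v - 5)*(v + 3)*(v^3 - 5*v^2 - 16*v + 80) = (v - 5)^2*(v + 3)*(v^2 - 16) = (v - 5)^2*(v + 3)*(v + 4)*(v - 4)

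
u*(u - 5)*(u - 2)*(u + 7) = u^4 - 39*u^2 + 70*u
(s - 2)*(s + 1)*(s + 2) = s^3 + s^2 - 4*s - 4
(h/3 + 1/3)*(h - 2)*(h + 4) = h^3/3 + h^2 - 2*h - 8/3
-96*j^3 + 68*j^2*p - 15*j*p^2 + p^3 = (-8*j + p)*(-4*j + p)*(-3*j + p)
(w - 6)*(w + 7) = w^2 + w - 42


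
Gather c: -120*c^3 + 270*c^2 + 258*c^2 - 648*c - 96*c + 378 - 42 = -120*c^3 + 528*c^2 - 744*c + 336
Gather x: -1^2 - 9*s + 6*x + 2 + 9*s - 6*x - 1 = 0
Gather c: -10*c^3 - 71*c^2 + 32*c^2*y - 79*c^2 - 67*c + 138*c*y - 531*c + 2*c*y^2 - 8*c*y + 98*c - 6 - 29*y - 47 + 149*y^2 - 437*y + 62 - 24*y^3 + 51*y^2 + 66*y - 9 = -10*c^3 + c^2*(32*y - 150) + c*(2*y^2 + 130*y - 500) - 24*y^3 + 200*y^2 - 400*y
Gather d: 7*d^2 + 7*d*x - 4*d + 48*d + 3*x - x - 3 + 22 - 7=7*d^2 + d*(7*x + 44) + 2*x + 12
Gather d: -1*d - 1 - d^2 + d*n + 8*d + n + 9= -d^2 + d*(n + 7) + n + 8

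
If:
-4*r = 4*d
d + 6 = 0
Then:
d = -6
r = 6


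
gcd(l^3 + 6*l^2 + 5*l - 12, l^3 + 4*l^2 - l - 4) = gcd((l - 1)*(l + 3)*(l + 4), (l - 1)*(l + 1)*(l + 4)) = l^2 + 3*l - 4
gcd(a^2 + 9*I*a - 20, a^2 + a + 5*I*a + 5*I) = a + 5*I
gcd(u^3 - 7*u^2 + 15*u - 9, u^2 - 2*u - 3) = u - 3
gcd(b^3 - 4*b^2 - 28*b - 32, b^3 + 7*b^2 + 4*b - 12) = b + 2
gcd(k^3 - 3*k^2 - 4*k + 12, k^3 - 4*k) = k^2 - 4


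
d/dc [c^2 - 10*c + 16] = 2*c - 10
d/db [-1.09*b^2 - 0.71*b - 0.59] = -2.18*b - 0.71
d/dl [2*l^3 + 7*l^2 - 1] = 2*l*(3*l + 7)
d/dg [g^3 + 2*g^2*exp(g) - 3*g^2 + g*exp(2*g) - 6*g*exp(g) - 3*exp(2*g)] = 2*g^2*exp(g) + 3*g^2 + 2*g*exp(2*g) - 2*g*exp(g) - 6*g - 5*exp(2*g) - 6*exp(g)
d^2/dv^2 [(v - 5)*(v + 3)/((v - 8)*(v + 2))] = 2*(4*v^3 + 3*v^2 + 174*v - 332)/(v^6 - 18*v^5 + 60*v^4 + 360*v^3 - 960*v^2 - 4608*v - 4096)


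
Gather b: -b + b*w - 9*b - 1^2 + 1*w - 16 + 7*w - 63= b*(w - 10) + 8*w - 80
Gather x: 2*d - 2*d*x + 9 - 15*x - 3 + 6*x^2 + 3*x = 2*d + 6*x^2 + x*(-2*d - 12) + 6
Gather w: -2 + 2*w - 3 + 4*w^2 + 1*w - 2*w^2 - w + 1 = 2*w^2 + 2*w - 4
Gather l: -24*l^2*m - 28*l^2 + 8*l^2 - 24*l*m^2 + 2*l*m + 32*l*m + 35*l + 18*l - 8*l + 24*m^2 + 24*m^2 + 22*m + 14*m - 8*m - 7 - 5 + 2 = l^2*(-24*m - 20) + l*(-24*m^2 + 34*m + 45) + 48*m^2 + 28*m - 10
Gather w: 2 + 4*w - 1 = 4*w + 1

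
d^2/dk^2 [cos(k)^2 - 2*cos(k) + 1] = 2*cos(k) - 2*cos(2*k)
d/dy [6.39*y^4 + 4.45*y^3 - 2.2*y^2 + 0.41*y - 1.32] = 25.56*y^3 + 13.35*y^2 - 4.4*y + 0.41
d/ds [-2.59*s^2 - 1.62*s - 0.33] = -5.18*s - 1.62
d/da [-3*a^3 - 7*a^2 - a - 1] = -9*a^2 - 14*a - 1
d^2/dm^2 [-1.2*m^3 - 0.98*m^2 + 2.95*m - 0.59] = -7.2*m - 1.96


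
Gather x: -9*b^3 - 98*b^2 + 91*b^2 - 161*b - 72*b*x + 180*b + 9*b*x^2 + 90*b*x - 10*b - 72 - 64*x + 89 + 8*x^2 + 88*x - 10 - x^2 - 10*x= -9*b^3 - 7*b^2 + 9*b + x^2*(9*b + 7) + x*(18*b + 14) + 7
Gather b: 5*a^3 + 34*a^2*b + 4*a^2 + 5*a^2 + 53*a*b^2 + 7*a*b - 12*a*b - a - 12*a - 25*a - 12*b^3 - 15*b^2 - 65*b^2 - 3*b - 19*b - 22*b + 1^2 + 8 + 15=5*a^3 + 9*a^2 - 38*a - 12*b^3 + b^2*(53*a - 80) + b*(34*a^2 - 5*a - 44) + 24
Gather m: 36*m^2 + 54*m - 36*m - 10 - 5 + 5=36*m^2 + 18*m - 10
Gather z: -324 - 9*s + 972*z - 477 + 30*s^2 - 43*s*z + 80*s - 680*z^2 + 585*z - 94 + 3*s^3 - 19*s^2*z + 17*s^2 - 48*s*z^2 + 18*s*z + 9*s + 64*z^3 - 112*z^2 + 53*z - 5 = 3*s^3 + 47*s^2 + 80*s + 64*z^3 + z^2*(-48*s - 792) + z*(-19*s^2 - 25*s + 1610) - 900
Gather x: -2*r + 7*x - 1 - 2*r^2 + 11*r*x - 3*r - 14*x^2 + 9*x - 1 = -2*r^2 - 5*r - 14*x^2 + x*(11*r + 16) - 2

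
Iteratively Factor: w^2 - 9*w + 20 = (w - 5)*(w - 4)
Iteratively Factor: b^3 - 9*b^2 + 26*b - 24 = (b - 3)*(b^2 - 6*b + 8) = (b - 4)*(b - 3)*(b - 2)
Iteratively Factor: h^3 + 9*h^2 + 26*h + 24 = (h + 3)*(h^2 + 6*h + 8) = (h + 3)*(h + 4)*(h + 2)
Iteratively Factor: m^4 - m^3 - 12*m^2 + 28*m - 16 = (m - 2)*(m^3 + m^2 - 10*m + 8) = (m - 2)^2*(m^2 + 3*m - 4) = (m - 2)^2*(m - 1)*(m + 4)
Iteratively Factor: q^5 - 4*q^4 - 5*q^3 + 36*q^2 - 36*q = (q - 2)*(q^4 - 2*q^3 - 9*q^2 + 18*q) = q*(q - 2)*(q^3 - 2*q^2 - 9*q + 18) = q*(q - 2)*(q + 3)*(q^2 - 5*q + 6) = q*(q - 3)*(q - 2)*(q + 3)*(q - 2)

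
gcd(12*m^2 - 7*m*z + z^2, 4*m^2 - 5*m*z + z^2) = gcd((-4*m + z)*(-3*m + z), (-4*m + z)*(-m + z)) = -4*m + z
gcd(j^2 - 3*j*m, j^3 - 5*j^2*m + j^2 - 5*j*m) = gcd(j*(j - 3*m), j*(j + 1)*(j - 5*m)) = j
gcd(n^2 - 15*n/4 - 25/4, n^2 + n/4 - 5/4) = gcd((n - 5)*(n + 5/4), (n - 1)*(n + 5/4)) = n + 5/4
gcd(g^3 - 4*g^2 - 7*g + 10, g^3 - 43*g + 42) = g - 1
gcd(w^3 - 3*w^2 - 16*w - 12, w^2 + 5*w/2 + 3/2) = w + 1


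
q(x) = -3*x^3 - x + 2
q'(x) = -9*x^2 - 1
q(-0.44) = 2.70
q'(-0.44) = -2.74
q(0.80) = -0.34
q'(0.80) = -6.76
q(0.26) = 1.69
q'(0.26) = -1.61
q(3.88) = -177.11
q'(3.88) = -136.49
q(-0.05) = 2.05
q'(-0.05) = -1.02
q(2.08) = -27.08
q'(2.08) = -39.94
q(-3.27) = 110.17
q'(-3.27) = -97.24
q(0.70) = 0.27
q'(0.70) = -5.41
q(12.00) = -5194.00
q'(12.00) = -1297.00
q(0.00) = 2.00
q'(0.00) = -1.00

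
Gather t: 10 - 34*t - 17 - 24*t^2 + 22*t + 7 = -24*t^2 - 12*t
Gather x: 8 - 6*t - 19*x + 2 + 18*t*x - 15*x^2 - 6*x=-6*t - 15*x^2 + x*(18*t - 25) + 10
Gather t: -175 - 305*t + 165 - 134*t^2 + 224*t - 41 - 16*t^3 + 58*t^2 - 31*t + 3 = -16*t^3 - 76*t^2 - 112*t - 48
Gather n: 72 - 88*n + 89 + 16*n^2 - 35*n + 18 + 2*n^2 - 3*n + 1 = 18*n^2 - 126*n + 180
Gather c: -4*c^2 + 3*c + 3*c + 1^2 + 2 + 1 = -4*c^2 + 6*c + 4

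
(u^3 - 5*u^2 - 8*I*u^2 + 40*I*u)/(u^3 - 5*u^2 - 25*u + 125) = u*(u - 8*I)/(u^2 - 25)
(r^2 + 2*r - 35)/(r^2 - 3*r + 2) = (r^2 + 2*r - 35)/(r^2 - 3*r + 2)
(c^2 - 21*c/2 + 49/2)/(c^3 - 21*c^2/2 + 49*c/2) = 1/c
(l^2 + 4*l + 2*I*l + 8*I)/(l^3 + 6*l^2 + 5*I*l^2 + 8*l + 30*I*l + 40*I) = (l + 2*I)/(l^2 + l*(2 + 5*I) + 10*I)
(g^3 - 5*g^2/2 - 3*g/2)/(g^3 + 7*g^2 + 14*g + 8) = g*(2*g^2 - 5*g - 3)/(2*(g^3 + 7*g^2 + 14*g + 8))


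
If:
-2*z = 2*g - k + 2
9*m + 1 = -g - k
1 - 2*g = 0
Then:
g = 1/2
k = 2*z + 3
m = -2*z/9 - 1/2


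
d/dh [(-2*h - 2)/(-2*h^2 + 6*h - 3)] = 2*(-2*h^2 - 4*h + 9)/(4*h^4 - 24*h^3 + 48*h^2 - 36*h + 9)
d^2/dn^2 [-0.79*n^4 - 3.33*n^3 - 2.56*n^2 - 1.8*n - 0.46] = -9.48*n^2 - 19.98*n - 5.12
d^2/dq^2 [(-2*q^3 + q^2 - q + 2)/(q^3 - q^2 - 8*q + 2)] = 2*(-q^6 - 51*q^5 + 63*q^4 - 179*q^3 + 72*q^2 + 6*q + 120)/(q^9 - 3*q^8 - 21*q^7 + 53*q^6 + 156*q^5 - 282*q^4 - 404*q^3 + 372*q^2 - 96*q + 8)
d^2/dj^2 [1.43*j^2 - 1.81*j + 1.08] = 2.86000000000000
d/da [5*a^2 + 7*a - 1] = 10*a + 7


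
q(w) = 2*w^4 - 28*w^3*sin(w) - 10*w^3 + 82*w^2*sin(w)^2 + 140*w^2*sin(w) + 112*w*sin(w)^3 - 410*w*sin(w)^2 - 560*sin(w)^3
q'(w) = -28*w^3*cos(w) + 8*w^3 + 164*w^2*sin(w)*cos(w) - 84*w^2*sin(w) + 140*w^2*cos(w) - 30*w^2 + 336*w*sin(w)^2*cos(w) + 164*w*sin(w)^2 - 820*w*sin(w)*cos(w) + 280*w*sin(w) + 112*sin(w)^3 - 1680*sin(w)^2*cos(w) - 410*sin(w)^2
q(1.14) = -506.04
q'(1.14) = -598.75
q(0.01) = -0.00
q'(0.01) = -0.25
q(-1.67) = 1184.34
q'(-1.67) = 138.20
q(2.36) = -136.24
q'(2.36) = 632.80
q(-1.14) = 804.94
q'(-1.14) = -1292.04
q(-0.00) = 0.00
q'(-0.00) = 0.00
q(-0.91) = 501.34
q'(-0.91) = -1281.43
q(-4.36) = 8308.50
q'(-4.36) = -7707.59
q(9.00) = 2625.99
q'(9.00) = 7666.25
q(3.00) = -47.30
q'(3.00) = -388.43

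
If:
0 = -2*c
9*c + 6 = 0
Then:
No Solution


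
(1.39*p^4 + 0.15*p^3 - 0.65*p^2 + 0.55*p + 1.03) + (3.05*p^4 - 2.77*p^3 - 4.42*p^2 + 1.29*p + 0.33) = 4.44*p^4 - 2.62*p^3 - 5.07*p^2 + 1.84*p + 1.36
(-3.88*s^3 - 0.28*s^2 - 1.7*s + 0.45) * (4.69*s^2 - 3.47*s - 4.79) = -18.1972*s^5 + 12.1504*s^4 + 11.5838*s^3 + 9.3507*s^2 + 6.5815*s - 2.1555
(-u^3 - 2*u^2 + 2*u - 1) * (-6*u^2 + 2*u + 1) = 6*u^5 + 10*u^4 - 17*u^3 + 8*u^2 - 1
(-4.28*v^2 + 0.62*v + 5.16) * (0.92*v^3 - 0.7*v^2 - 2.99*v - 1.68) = -3.9376*v^5 + 3.5664*v^4 + 17.1104*v^3 + 1.7246*v^2 - 16.47*v - 8.6688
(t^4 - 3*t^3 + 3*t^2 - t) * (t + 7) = t^5 + 4*t^4 - 18*t^3 + 20*t^2 - 7*t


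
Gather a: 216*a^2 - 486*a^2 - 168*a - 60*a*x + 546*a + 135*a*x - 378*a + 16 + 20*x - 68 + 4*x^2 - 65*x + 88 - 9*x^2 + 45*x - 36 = -270*a^2 + 75*a*x - 5*x^2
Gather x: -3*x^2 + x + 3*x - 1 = -3*x^2 + 4*x - 1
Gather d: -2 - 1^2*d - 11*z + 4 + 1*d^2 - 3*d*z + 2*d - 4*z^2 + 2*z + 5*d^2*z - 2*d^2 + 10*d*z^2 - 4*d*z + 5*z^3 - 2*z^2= d^2*(5*z - 1) + d*(10*z^2 - 7*z + 1) + 5*z^3 - 6*z^2 - 9*z + 2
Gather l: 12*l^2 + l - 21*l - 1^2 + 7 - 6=12*l^2 - 20*l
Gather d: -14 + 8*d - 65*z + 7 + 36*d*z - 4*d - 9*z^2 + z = d*(36*z + 4) - 9*z^2 - 64*z - 7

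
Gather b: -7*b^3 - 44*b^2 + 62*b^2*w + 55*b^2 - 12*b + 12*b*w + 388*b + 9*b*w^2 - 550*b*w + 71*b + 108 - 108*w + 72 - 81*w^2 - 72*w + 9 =-7*b^3 + b^2*(62*w + 11) + b*(9*w^2 - 538*w + 447) - 81*w^2 - 180*w + 189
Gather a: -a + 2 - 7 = -a - 5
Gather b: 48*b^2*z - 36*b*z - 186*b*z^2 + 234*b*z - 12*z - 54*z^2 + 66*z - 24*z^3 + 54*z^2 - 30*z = 48*b^2*z + b*(-186*z^2 + 198*z) - 24*z^3 + 24*z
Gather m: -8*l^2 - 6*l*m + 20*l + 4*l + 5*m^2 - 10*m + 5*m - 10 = -8*l^2 + 24*l + 5*m^2 + m*(-6*l - 5) - 10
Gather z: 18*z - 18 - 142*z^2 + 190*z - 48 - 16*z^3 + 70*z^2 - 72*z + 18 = -16*z^3 - 72*z^2 + 136*z - 48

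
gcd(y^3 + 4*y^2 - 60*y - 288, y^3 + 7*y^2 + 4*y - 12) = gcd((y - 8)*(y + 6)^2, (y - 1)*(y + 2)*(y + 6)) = y + 6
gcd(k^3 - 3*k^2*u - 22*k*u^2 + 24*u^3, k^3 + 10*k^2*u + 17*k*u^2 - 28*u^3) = -k^2 - 3*k*u + 4*u^2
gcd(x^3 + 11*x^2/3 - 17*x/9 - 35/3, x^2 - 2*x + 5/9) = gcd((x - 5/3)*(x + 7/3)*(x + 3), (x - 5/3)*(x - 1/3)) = x - 5/3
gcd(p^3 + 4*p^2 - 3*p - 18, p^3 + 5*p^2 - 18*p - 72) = p + 3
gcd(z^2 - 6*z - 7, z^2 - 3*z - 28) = z - 7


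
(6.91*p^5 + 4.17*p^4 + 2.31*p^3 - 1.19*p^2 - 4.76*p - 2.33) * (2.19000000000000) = 15.1329*p^5 + 9.1323*p^4 + 5.0589*p^3 - 2.6061*p^2 - 10.4244*p - 5.1027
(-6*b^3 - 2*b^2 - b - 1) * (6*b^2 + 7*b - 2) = -36*b^5 - 54*b^4 - 8*b^3 - 9*b^2 - 5*b + 2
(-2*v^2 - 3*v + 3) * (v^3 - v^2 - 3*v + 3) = -2*v^5 - v^4 + 12*v^3 - 18*v + 9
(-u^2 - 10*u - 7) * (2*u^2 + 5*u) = -2*u^4 - 25*u^3 - 64*u^2 - 35*u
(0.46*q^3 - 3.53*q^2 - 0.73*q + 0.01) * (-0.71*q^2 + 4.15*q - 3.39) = -0.3266*q^5 + 4.4153*q^4 - 15.6906*q^3 + 8.9301*q^2 + 2.5162*q - 0.0339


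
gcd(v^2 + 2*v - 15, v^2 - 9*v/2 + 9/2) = v - 3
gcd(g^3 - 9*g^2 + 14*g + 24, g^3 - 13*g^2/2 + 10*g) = g - 4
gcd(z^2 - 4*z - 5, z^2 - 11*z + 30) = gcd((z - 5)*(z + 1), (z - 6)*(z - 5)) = z - 5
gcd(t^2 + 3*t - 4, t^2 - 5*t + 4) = t - 1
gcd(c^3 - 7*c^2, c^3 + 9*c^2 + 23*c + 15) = 1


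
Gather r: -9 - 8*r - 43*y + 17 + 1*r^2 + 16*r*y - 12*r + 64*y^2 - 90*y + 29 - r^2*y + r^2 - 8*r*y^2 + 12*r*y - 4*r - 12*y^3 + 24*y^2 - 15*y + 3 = r^2*(2 - y) + r*(-8*y^2 + 28*y - 24) - 12*y^3 + 88*y^2 - 148*y + 40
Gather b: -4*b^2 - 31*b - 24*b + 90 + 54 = -4*b^2 - 55*b + 144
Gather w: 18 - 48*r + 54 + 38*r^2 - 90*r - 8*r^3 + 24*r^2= -8*r^3 + 62*r^2 - 138*r + 72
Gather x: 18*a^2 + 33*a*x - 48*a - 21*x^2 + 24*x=18*a^2 - 48*a - 21*x^2 + x*(33*a + 24)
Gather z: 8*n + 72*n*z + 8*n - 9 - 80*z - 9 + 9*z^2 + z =16*n + 9*z^2 + z*(72*n - 79) - 18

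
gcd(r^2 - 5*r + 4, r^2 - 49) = 1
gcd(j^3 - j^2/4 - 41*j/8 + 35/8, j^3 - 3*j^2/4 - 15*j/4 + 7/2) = j^2 - 11*j/4 + 7/4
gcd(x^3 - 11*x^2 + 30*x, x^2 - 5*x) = x^2 - 5*x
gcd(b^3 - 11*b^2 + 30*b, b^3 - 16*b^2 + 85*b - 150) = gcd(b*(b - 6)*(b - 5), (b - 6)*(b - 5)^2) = b^2 - 11*b + 30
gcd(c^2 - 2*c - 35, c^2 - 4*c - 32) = 1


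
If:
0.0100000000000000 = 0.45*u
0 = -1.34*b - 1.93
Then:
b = -1.44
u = 0.02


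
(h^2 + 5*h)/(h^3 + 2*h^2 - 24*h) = (h + 5)/(h^2 + 2*h - 24)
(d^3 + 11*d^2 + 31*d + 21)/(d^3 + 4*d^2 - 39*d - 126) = (d + 1)/(d - 6)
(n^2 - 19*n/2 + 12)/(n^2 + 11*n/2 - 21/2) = (n - 8)/(n + 7)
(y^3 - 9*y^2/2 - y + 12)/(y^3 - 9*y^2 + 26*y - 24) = (y + 3/2)/(y - 3)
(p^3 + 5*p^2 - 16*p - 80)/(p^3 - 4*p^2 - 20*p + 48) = (p^2 + p - 20)/(p^2 - 8*p + 12)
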